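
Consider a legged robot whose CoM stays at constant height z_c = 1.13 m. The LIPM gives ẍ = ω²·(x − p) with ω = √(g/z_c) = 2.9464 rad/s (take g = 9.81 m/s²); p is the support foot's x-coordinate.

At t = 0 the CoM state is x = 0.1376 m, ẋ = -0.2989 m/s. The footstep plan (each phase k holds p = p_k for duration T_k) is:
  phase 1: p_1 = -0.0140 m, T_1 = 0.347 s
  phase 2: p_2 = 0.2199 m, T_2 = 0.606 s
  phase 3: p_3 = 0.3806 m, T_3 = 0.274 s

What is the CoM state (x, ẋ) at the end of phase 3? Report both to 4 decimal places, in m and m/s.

x = -0.4722, ẋ = -2.2700

phase 1: p=-0.0140, T=0.347, ωT=1.022401, cosh=1.569795, sinh=1.210065; start (x,ẋ)=(0.137600, -0.298900) → end (x,ẋ)=(0.101225, 0.071293)
phase 2: p=0.2199, T=0.606, ωT=1.785518, cosh=3.065190, sinh=2.897480; start (x,ẋ)=(0.101225, 0.071293) → end (x,ẋ)=(-0.073752, -0.794618)
phase 3: p=0.3806, T=0.274, ωT=0.807314, cosh=1.343966, sinh=0.897911; start (x,ẋ)=(-0.073752, -0.794618) → end (x,ẋ)=(-0.472193, -2.269977)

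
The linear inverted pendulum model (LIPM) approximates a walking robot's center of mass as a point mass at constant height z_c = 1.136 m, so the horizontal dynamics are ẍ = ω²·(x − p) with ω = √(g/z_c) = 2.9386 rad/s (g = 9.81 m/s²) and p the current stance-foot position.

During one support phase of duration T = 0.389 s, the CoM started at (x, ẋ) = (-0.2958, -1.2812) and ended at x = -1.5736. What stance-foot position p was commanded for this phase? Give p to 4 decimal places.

p = 0.6161

ωT = 2.9386·0.389 = 1.143115; cosh(ωT) = 1.727674, sinh(ωT) = 1.408850
x(T) = p + (x₀−p)·cosh(ωT) + (ẋ₀/ω)·sinh(ωT) ⇒ p·(1 − cosh) = x(T) − x₀·cosh − (ẋ₀/ω)·sinh
numerator   = -1.5736 − (-0.2958)·1.727674 − (-1.2812/2.9386)·1.408850 = -0.448309
denominator = 1 − 1.727674 = -0.727674
p = -0.448309 / -0.727674 = 0.6161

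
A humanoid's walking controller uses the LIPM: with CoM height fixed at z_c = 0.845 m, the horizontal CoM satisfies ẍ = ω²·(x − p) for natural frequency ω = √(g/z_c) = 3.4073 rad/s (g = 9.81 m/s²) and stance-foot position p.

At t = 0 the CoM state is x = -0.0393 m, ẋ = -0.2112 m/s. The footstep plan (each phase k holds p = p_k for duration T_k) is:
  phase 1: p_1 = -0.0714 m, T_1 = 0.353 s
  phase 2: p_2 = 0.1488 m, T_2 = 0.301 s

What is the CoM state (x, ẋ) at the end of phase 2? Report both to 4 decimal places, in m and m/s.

phase 1: p=-0.0714, T=0.353, ωT=1.202777, cosh=1.814854, sinh=1.514495; start (x,ẋ)=(-0.039300, -0.211200) → end (x,ẋ)=(-0.107019, -0.217650)
phase 2: p=0.1488, T=0.301, ωT=1.025597, cosh=1.573671, sinh=1.215089; start (x,ẋ)=(-0.107019, -0.217650) → end (x,ẋ)=(-0.331391, -1.401643)

x = -0.3314, ẋ = -1.4016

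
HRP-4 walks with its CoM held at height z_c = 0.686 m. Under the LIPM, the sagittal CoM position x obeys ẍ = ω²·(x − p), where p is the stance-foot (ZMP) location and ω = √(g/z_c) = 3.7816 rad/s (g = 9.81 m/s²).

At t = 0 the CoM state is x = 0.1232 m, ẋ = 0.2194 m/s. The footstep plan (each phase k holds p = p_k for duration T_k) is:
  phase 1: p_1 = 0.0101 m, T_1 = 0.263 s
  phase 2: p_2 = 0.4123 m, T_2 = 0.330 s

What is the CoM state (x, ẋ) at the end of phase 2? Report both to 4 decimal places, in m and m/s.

phase 1: p=0.0101, T=0.263, ωT=0.994561, cosh=1.536711, sinh=1.166825; start (x,ẋ)=(0.123200, 0.219400) → end (x,ẋ)=(0.251599, 0.836204)
phase 2: p=0.4123, T=0.330, ωT=1.247928, cosh=1.885109, sinh=1.598010; start (x,ẋ)=(0.251599, 0.836204) → end (x,ẋ)=(0.462720, 0.605213)

x = 0.4627, ẋ = 0.6052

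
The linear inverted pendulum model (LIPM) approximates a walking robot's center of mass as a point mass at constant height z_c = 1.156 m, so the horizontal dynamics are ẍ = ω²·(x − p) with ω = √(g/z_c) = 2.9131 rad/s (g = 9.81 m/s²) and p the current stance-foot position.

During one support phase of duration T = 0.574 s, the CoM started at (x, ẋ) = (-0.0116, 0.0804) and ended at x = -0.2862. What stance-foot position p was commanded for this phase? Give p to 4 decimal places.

p = 0.1852

ωT = 2.9131·0.574 = 1.672119; cosh(ωT) = 2.755643, sinh(ωT) = 2.567795
x(T) = p + (x₀−p)·cosh(ωT) + (ẋ₀/ω)·sinh(ωT) ⇒ p·(1 − cosh) = x(T) − x₀·cosh − (ẋ₀/ω)·sinh
numerator   = -0.2862 − (-0.0116)·2.755643 − (0.0804/2.9131)·2.567795 = -0.325104
denominator = 1 − 2.755643 = -1.755643
p = -0.325104 / -1.755643 = 0.1852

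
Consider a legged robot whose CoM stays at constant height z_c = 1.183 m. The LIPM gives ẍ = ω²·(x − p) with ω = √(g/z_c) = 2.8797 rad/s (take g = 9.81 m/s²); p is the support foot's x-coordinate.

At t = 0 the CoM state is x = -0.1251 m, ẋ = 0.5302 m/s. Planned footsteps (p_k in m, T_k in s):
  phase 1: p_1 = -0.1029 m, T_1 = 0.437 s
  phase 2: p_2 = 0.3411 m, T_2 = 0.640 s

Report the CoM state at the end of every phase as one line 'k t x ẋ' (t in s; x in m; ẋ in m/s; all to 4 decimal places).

1 0.4370 0.1528 0.9050
2 1.0770 0.6990 1.2597

phase 1: p=-0.1029, T=0.437, ωT=1.258429, cosh=1.901994, sinh=1.617894; start (x,ẋ)=(-0.125100, 0.530200) → end (x,ẋ)=(0.152756, 0.905006)
phase 2: p=0.3411, T=0.640, ωT=1.843008, cosh=3.236924, sinh=3.078583; start (x,ẋ)=(0.152756, 0.905006) → end (x,ẋ)=(0.698956, 1.259696)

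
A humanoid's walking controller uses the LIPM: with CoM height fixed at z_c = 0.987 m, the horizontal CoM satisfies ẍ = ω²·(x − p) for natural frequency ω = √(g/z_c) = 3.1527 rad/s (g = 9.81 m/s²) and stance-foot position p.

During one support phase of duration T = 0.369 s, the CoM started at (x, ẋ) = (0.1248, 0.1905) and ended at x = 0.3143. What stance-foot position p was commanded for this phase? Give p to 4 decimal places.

ωT = 3.1527·0.369 = 1.163346; cosh(ωT) = 1.756532, sinh(ωT) = 1.444093
x(T) = p + (x₀−p)·cosh(ωT) + (ẋ₀/ω)·sinh(ωT) ⇒ p·(1 − cosh) = x(T) − x₀·cosh − (ẋ₀/ω)·sinh
numerator   = 0.3143 − (0.1248)·1.756532 − (0.1905/3.1527)·1.444093 = 0.007826
denominator = 1 − 1.756532 = -0.756532
p = 0.007826 / -0.756532 = -0.0103

p = -0.0103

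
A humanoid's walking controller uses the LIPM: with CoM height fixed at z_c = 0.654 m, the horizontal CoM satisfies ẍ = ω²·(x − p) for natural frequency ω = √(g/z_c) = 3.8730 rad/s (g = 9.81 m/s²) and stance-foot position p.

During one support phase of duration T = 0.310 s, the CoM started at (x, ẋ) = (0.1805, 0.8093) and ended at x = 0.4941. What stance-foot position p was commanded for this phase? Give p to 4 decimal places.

p = 0.1830

ωT = 3.8730·0.310 = 1.200630; cosh(ωT) = 1.811607, sinh(ωT) = 1.510602
x(T) = p + (x₀−p)·cosh(ωT) + (ẋ₀/ω)·sinh(ωT) ⇒ p·(1 − cosh) = x(T) − x₀·cosh − (ẋ₀/ω)·sinh
numerator   = 0.4941 − (0.1805)·1.811607 − (0.8093/3.8730)·1.510602 = -0.148550
denominator = 1 − 1.811607 = -0.811607
p = -0.148550 / -0.811607 = 0.1830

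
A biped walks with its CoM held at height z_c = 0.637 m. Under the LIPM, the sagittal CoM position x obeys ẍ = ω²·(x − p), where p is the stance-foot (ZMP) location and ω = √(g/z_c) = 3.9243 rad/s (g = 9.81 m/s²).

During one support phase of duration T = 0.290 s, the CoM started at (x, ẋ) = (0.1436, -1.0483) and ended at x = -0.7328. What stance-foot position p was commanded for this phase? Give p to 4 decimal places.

ωT = 3.9243·0.290 = 1.138047; cosh(ωT) = 1.720556, sinh(ωT) = 1.400112
x(T) = p + (x₀−p)·cosh(ωT) + (ẋ₀/ω)·sinh(ωT) ⇒ p·(1 − cosh) = x(T) − x₀·cosh − (ẋ₀/ω)·sinh
numerator   = -0.7328 − (0.1436)·1.720556 − (-1.0483/3.9243)·1.400112 = -0.605859
denominator = 1 − 1.720556 = -0.720556
p = -0.605859 / -0.720556 = 0.8408

p = 0.8408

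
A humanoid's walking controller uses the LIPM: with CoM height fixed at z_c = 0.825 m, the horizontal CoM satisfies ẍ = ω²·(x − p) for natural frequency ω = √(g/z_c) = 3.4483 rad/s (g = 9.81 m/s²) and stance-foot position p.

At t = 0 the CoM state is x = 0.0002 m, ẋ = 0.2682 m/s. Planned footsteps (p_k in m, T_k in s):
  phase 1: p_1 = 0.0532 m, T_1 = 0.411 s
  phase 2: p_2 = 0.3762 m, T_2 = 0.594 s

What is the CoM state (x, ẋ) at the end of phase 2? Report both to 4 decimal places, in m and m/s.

phase 1: p=0.0532, T=0.411, ωT=1.417251, cosh=2.184072, sinh=1.941693; start (x,ẋ)=(0.000200, 0.268200) → end (x,ẋ)=(0.088464, 0.230905)
phase 2: p=0.3762, T=0.594, ωT=2.048290, cosh=3.941793, sinh=3.812838; start (x,ẋ)=(0.088464, 0.230905) → end (x,ẋ)=(-0.502681, -2.872919)

x = -0.5027, ẋ = -2.8729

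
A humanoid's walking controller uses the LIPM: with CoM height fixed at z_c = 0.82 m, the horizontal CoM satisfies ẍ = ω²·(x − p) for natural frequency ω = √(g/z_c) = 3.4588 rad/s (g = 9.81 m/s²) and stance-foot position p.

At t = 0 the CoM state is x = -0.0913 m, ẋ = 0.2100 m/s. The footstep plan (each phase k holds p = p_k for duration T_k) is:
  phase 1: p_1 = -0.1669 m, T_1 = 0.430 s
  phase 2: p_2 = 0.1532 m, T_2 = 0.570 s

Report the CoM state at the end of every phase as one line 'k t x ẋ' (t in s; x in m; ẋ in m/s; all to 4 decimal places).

1 0.4300 0.1364 1.0374
2 1.0000 1.1477 3.5923

phase 1: p=-0.1669, T=0.430, ωT=1.487284, cosh=2.325523, sinh=2.099538; start (x,ẋ)=(-0.091300, 0.210000) → end (x,ẋ)=(0.136382, 1.037358)
phase 2: p=0.1532, T=0.570, ωT=1.971516, cosh=3.660401, sinh=3.521155; start (x,ẋ)=(0.136382, 1.037358) → end (x,ẋ)=(1.147700, 3.592324)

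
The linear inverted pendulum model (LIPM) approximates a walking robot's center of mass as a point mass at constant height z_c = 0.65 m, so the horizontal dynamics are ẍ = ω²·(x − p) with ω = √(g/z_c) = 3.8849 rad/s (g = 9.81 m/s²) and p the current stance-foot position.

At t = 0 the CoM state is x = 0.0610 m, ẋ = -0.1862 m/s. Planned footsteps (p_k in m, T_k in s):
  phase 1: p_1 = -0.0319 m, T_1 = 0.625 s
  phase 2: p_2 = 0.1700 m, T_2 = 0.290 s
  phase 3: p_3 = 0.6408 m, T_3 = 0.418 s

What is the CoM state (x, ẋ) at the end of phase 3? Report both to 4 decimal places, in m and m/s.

phase 1: p=-0.0319, T=0.625, ωT=2.428063, cosh=5.712552, sinh=5.624344; start (x,ẋ)=(0.061000, -0.186200) → end (x,ẋ)=(0.229226, 0.966189)
phase 2: p=0.1700, T=0.290, ωT=1.126621, cosh=1.704670, sinh=1.380544; start (x,ẋ)=(0.229226, 0.966189) → end (x,ẋ)=(0.614307, 1.964679)
phase 3: p=0.6408, T=0.418, ωT=1.623888, cosh=2.634953, sinh=2.437823; start (x,ẋ)=(0.614307, 1.964679) → end (x,ẋ)=(1.803853, 4.925931)

x = 1.8039, ẋ = 4.9259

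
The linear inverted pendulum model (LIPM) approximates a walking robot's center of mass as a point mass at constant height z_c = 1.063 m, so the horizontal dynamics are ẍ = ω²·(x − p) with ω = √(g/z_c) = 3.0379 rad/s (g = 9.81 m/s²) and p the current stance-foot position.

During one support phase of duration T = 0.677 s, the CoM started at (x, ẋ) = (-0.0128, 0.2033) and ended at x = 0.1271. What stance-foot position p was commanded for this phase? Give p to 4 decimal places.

p = 0.0267

ωT = 3.0379·0.677 = 2.056658; cosh(ωT) = 3.973838, sinh(ωT) = 3.845957
x(T) = p + (x₀−p)·cosh(ωT) + (ẋ₀/ω)·sinh(ωT) ⇒ p·(1 − cosh) = x(T) − x₀·cosh − (ẋ₀/ω)·sinh
numerator   = 0.1271 − (-0.0128)·3.973838 − (0.2033/3.0379)·3.845957 = -0.079411
denominator = 1 − 3.973838 = -2.973838
p = -0.079411 / -2.973838 = 0.0267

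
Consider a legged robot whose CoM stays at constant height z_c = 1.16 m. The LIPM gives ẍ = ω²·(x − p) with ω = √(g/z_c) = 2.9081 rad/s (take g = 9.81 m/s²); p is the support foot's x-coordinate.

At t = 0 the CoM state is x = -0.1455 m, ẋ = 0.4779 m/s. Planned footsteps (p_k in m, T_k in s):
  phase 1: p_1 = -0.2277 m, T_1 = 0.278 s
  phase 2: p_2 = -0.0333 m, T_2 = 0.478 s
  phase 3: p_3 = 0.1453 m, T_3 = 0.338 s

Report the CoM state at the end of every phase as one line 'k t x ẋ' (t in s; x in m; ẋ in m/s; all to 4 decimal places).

1 0.2780 0.0307 0.8578
2 0.7560 0.6585 2.1792
3 1.0940 1.7881 5.0343

phase 1: p=-0.2277, T=0.278, ωT=0.808452, cosh=1.344989, sinh=0.899442; start (x,ẋ)=(-0.145500, 0.477900) → end (x,ẋ)=(0.030667, 0.857778)
phase 2: p=-0.0333, T=0.478, ωT=1.390072, cosh=2.132098, sinh=1.883040; start (x,ẋ)=(0.030667, 0.857778) → end (x,ẋ)=(0.658509, 2.179154)
phase 3: p=0.1453, T=0.338, ωT=0.982938, cosh=1.523253, sinh=1.149043; start (x,ẋ)=(0.658509, 2.179154) → end (x,ẋ)=(1.788070, 5.034305)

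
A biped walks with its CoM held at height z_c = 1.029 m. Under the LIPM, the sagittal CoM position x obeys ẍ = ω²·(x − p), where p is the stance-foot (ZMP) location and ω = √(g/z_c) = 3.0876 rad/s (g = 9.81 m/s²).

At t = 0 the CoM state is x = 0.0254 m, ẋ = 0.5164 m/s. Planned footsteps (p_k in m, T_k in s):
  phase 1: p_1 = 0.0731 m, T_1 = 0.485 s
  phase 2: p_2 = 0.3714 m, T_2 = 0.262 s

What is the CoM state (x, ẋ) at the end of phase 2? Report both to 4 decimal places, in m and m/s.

x = 0.5594, ẋ = 1.0568

phase 1: p=0.0731, T=0.485, ωT=1.497486, cosh=2.347064, sinh=2.123372; start (x,ẋ)=(0.025400, 0.516400) → end (x,ẋ)=(0.316278, 0.899297)
phase 2: p=0.3714, T=0.262, ωT=0.808951, cosh=1.345438, sinh=0.900113; start (x,ẋ)=(0.316278, 0.899297) → end (x,ẋ)=(0.559405, 1.056755)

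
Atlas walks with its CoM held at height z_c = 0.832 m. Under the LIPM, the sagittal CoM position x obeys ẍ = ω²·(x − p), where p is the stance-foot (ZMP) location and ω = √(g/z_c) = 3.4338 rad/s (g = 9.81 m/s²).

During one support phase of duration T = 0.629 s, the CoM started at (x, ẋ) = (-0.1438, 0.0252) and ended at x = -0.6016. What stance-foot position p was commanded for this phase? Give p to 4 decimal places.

ωT = 3.4338·0.629 = 2.159860; cosh(ωT) = 4.392633, sinh(ωT) = 4.277292
x(T) = p + (x₀−p)·cosh(ωT) + (ẋ₀/ω)·sinh(ωT) ⇒ p·(1 − cosh) = x(T) − x₀·cosh − (ẋ₀/ω)·sinh
numerator   = -0.6016 − (-0.1438)·4.392633 − (0.0252/3.4338)·4.277292 = -0.001330
denominator = 1 − 4.392633 = -3.392633
p = -0.001330 / -3.392633 = 0.0004

p = 0.0004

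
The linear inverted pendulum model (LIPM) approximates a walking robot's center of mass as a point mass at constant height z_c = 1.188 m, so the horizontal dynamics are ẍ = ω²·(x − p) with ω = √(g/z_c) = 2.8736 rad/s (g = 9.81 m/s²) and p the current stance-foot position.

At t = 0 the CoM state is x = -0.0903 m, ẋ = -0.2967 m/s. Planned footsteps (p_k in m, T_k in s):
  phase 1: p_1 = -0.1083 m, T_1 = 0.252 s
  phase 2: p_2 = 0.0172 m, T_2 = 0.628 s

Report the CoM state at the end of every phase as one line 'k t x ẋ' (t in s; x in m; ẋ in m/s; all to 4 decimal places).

1 0.2520 -0.1668 -0.3371
2 0.8800 -0.9041 -2.6159

phase 1: p=-0.1083, T=0.252, ωT=0.724147, cosh=1.273854, sinh=0.789117; start (x,ẋ)=(-0.090300, -0.296700) → end (x,ẋ)=(-0.166847, -0.337136)
phase 2: p=0.0172, T=0.628, ωT=1.804621, cosh=3.121102, sinh=2.956565; start (x,ẋ)=(-0.166847, -0.337136) → end (x,ẋ)=(-0.904099, -2.615896)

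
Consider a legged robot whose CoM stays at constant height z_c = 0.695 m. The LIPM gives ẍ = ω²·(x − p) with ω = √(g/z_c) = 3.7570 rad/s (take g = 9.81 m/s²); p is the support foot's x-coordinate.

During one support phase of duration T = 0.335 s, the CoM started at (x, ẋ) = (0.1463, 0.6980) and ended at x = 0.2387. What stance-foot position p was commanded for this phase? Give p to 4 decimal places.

ωT = 3.7570·0.335 = 1.258595; cosh(ωT) = 1.902262, sinh(ωT) = 1.618209
x(T) = p + (x₀−p)·cosh(ωT) + (ẋ₀/ω)·sinh(ωT) ⇒ p·(1 − cosh) = x(T) − x₀·cosh − (ẋ₀/ω)·sinh
numerator   = 0.2387 − (0.1463)·1.902262 − (0.6980/3.7570)·1.618209 = -0.340242
denominator = 1 − 1.902262 = -0.902262
p = -0.340242 / -0.902262 = 0.3771

p = 0.3771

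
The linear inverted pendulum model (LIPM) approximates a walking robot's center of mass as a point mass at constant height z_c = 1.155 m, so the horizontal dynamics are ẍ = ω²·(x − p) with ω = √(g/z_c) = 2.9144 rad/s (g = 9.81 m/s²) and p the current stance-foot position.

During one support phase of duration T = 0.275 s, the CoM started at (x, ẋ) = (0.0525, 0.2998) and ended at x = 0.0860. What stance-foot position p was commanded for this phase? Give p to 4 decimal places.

ωT = 2.9144·0.275 = 0.801460; cosh(ωT) = 1.338733, sinh(ωT) = 0.890060
x(T) = p + (x₀−p)·cosh(ωT) + (ẋ₀/ω)·sinh(ωT) ⇒ p·(1 − cosh) = x(T) − x₀·cosh − (ẋ₀/ω)·sinh
numerator   = 0.0860 − (0.0525)·1.338733 − (0.2998/2.9144)·0.890060 = -0.075843
denominator = 1 − 1.338733 = -0.338733
p = -0.075843 / -0.338733 = 0.2239

p = 0.2239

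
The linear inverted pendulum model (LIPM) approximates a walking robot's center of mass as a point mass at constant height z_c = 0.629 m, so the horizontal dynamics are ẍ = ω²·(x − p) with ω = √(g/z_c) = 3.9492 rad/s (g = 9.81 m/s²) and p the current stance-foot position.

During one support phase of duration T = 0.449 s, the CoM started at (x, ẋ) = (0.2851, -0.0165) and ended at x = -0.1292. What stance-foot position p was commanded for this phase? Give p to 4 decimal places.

ωT = 3.9492·0.449 = 1.773191; cosh(ωT) = 3.029703, sinh(ωT) = 2.859913
x(T) = p + (x₀−p)·cosh(ωT) + (ẋ₀/ω)·sinh(ωT) ⇒ p·(1 − cosh) = x(T) − x₀·cosh − (ẋ₀/ω)·sinh
numerator   = -0.1292 − (0.2851)·3.029703 − (-0.0165/3.9492)·2.859913 = -0.981019
denominator = 1 − 3.029703 = -2.029703
p = -0.981019 / -2.029703 = 0.4833

p = 0.4833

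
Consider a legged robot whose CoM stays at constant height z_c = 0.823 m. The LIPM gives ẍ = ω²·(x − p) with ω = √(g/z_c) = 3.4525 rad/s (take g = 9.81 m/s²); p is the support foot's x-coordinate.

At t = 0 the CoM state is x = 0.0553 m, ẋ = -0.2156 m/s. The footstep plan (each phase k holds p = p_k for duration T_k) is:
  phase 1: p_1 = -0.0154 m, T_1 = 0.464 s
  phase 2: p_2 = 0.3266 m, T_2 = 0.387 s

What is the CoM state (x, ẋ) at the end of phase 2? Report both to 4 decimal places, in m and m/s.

phase 1: p=-0.0154, T=0.464, ωT=1.601960, cosh=2.582126, sinh=2.380624; start (x,ẋ)=(0.055300, -0.215600) → end (x,ẋ)=(0.018492, 0.024384)
phase 2: p=0.3266, T=0.387, ωT=1.336118, cosh=2.033555, sinh=1.770690; start (x,ẋ)=(0.018492, 0.024384) → end (x,ẋ)=(-0.287448, -1.833971)

x = -0.2874, ẋ = -1.8340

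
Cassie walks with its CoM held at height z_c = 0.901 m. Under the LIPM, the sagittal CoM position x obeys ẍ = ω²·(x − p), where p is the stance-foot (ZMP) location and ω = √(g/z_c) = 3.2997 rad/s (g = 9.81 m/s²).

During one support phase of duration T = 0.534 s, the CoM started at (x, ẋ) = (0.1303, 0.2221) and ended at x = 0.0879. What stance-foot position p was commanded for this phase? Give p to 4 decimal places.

p = 0.2467

ωT = 3.2997·0.534 = 1.762040; cosh(ωT) = 2.998000, sinh(ωT) = 2.826306
x(T) = p + (x₀−p)·cosh(ωT) + (ẋ₀/ω)·sinh(ωT) ⇒ p·(1 − cosh) = x(T) − x₀·cosh − (ẋ₀/ω)·sinh
numerator   = 0.0879 − (0.1303)·2.998000 − (0.2221/3.2997)·2.826306 = -0.492976
denominator = 1 − 2.998000 = -1.998000
p = -0.492976 / -1.998000 = 0.2467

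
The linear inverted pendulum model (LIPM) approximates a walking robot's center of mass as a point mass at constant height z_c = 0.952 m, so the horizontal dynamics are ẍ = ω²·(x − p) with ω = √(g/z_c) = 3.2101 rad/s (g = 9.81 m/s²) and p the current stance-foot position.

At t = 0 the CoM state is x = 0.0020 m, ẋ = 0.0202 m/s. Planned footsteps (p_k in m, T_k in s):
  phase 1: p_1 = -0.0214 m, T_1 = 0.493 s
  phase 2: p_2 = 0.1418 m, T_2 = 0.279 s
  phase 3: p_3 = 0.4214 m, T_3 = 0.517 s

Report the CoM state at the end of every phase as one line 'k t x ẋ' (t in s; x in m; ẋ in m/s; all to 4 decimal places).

1 0.4930 0.0526 0.2263
2 0.7720 0.0863 0.0313
3 1.2890 -0.4666 -2.6399

phase 1: p=-0.0214, T=0.493, ωT=1.582579, cosh=2.536469, sinh=2.331025; start (x,ẋ)=(0.002000, 0.020200) → end (x,ẋ)=(0.052622, 0.226335)
phase 2: p=0.1418, T=0.279, ωT=0.895618, cosh=1.428602, sinh=1.020247; start (x,ẋ)=(0.052622, 0.226335) → end (x,ẋ)=(0.086334, 0.031275)
phase 3: p=0.4214, T=0.517, ωT=1.659622, cosh=2.723766, sinh=2.533555; start (x,ẋ)=(0.086334, 0.031275) → end (x,ẋ)=(-0.466557, -2.639893)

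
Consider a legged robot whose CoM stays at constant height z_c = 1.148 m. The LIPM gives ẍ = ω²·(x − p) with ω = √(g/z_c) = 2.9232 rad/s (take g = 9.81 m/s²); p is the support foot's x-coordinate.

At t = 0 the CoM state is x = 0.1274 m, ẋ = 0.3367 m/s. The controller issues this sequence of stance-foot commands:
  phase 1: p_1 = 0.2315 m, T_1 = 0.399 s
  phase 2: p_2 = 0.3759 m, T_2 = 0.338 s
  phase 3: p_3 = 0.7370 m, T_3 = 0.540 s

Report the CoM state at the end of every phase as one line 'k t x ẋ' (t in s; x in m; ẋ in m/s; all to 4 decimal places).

phase 1: p=0.2315, T=0.399, ωT=1.166357, cosh=1.760888, sinh=1.449388; start (x,ẋ)=(0.127400, 0.336700) → end (x,ẋ)=(0.215135, 0.151835)
phase 2: p=0.3759, T=0.338, ωT=0.988042, cosh=1.529137, sinh=1.156832; start (x,ẋ)=(0.215135, 0.151835) → end (x,ẋ)=(0.190156, -0.311475)
phase 3: p=0.7370, T=0.540, ωT=1.578528, cosh=2.527047, sinh=2.320768; start (x,ẋ)=(0.190156, -0.311475) → end (x,ẋ)=(-0.892186, -4.496943)

1 0.3990 0.2151 0.1518
2 0.7370 0.1902 -0.3115
3 1.2770 -0.8922 -4.4969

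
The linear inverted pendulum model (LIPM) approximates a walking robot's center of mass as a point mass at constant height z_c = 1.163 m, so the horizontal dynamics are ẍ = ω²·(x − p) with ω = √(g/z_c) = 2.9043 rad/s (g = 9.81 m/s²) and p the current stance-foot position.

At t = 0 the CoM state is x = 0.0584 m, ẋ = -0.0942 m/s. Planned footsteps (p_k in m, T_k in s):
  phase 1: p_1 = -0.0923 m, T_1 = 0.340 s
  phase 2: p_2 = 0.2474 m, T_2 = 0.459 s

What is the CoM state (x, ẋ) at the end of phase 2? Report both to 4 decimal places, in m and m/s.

phase 1: p=-0.0923, T=0.340, ωT=0.987462, cosh=1.528467, sinh=1.155946; start (x,ẋ)=(0.058400, -0.094200) → end (x,ẋ)=(0.100547, 0.361951)
phase 2: p=0.2474, T=0.459, ωT=1.333074, cosh=2.028174, sinh=1.764509; start (x,ẋ)=(0.100547, 0.361951) → end (x,ẋ)=(0.169460, -0.018472)

x = 0.1695, ẋ = -0.0185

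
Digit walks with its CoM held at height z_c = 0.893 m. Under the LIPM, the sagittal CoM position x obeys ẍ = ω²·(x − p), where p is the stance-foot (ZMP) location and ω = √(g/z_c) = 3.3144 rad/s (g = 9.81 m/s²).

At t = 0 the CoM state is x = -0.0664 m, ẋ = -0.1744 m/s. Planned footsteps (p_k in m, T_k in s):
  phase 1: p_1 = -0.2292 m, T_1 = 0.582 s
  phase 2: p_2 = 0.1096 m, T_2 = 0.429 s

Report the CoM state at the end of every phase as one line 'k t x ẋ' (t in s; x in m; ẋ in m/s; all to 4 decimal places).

1 0.5820 0.1656 1.2048
2 1.0110 0.9419 3.0046

phase 1: p=-0.2292, T=0.582, ωT=1.928981, cosh=3.513894, sinh=3.368598; start (x,ẋ)=(-0.066400, -0.174400) → end (x,ẋ)=(0.165610, 1.204819)
phase 2: p=0.1096, T=0.429, ωT=1.421878, cosh=2.193078, sinh=1.951817; start (x,ẋ)=(0.165610, 1.204819) → end (x,ẋ)=(0.941941, 3.004599)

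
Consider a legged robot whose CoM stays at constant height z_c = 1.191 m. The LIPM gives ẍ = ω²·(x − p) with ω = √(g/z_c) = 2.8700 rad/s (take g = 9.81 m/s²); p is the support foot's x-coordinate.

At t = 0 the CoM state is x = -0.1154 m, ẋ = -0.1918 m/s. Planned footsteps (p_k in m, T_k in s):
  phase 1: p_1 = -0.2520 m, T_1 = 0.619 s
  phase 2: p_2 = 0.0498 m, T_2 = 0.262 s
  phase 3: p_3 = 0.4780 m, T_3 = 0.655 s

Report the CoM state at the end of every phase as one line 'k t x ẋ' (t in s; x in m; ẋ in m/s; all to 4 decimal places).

1 0.6190 -0.0286 0.5422
2 0.8810 0.1040 0.5172
3 1.5360 -0.1993 -1.7011

phase 1: p=-0.2520, T=0.619, ωT=1.776530, cosh=3.039270, sinh=2.870046; start (x,ẋ)=(-0.115400, -0.191800) → end (x,ẋ)=(-0.028639, 0.542246)
phase 2: p=0.0498, T=0.262, ωT=0.751940, cosh=1.296281, sinh=0.824830; start (x,ẋ)=(-0.028639, 0.542246) → end (x,ẋ)=(0.103961, 0.517219)
phase 3: p=0.4780, T=0.655, ωT=1.879850, cosh=3.352567, sinh=3.199954; start (x,ẋ)=(0.103961, 0.517219) → end (x,ẋ)=(-0.199308, -1.701111)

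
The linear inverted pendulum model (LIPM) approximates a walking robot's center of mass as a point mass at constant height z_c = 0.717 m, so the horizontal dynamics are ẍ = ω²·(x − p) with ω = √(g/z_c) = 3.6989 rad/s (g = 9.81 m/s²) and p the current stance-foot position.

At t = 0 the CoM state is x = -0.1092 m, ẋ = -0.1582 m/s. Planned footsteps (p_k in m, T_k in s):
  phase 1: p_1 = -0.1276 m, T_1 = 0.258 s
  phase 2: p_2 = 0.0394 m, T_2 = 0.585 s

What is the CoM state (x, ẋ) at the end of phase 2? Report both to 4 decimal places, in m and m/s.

x = -0.9711, ẋ = -3.6768

phase 1: p=-0.1276, T=0.258, ωT=0.954316, cosh=1.490985, sinh=1.105909; start (x,ẋ)=(-0.109200, -0.158200) → end (x,ẋ)=(-0.147465, -0.160606)
phase 2: p=0.0394, T=0.585, ωT=2.163857, cosh=4.409762, sinh=4.294881; start (x,ẋ)=(-0.147465, -0.160606) → end (x,ẋ)=(-0.971114, -3.676834)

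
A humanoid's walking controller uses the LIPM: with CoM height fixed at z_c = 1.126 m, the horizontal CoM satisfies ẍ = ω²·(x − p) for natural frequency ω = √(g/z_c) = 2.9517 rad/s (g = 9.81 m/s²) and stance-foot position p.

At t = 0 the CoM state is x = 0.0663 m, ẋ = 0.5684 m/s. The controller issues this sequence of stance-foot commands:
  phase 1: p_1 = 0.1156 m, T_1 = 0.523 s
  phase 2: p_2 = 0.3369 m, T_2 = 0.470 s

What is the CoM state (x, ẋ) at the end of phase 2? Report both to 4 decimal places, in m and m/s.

phase 1: p=0.1156, T=0.523, ωT=1.543739, cosh=2.447823, sinh=2.234242; start (x,ẋ)=(0.066300, 0.568400) → end (x,ẋ)=(0.425164, 1.066218)
phase 2: p=0.3369, T=0.470, ωT=1.387299, cosh=2.126885, sinh=1.877136; start (x,ẋ)=(0.425164, 1.066218) → end (x,ẋ)=(1.202689, 2.756769)

x = 1.2027, ẋ = 2.7568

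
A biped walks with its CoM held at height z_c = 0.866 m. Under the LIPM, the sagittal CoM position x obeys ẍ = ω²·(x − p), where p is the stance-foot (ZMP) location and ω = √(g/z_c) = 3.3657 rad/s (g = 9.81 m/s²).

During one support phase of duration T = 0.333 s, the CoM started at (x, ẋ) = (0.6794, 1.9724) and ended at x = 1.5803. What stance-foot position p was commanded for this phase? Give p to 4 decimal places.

ωT = 3.3657·0.333 = 1.120778; cosh(ωT) = 1.696633, sinh(ωT) = 1.370607
x(T) = p + (x₀−p)·cosh(ωT) + (ẋ₀/ω)·sinh(ωT) ⇒ p·(1 − cosh) = x(T) − x₀·cosh − (ẋ₀/ω)·sinh
numerator   = 1.5803 − (0.6794)·1.696633 − (1.9724/3.3657)·1.370607 = -0.375609
denominator = 1 − 1.696633 = -0.696633
p = -0.375609 / -0.696633 = 0.5392

p = 0.5392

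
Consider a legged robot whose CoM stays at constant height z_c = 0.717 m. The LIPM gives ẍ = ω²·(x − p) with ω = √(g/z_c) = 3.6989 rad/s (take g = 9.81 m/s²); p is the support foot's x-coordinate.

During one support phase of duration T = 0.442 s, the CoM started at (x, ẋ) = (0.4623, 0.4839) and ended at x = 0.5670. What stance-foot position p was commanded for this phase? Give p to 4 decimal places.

p = 0.5935

ωT = 3.6989·0.442 = 1.634914; cosh(ωT) = 2.661993, sinh(ωT) = 2.467023
x(T) = p + (x₀−p)·cosh(ωT) + (ẋ₀/ω)·sinh(ωT) ⇒ p·(1 − cosh) = x(T) − x₀·cosh − (ẋ₀/ω)·sinh
numerator   = 0.5670 − (0.4623)·2.661993 − (0.4839/3.6989)·2.467023 = -0.986382
denominator = 1 − 2.661993 = -1.661993
p = -0.986382 / -1.661993 = 0.5935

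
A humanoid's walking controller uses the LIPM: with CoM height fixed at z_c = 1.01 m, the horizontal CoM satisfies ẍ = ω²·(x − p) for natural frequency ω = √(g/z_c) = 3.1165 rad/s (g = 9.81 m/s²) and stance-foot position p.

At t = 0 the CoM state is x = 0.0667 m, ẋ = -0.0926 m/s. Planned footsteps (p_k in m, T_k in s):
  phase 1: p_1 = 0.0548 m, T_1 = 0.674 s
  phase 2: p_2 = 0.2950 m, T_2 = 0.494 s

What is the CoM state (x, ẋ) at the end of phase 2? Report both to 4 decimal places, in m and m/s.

x = -0.6295, ẋ = -2.7239

phase 1: p=0.0548, T=0.674, ωT=2.100521, cosh=4.146409, sinh=4.024016; start (x,ẋ)=(0.066700, -0.092600) → end (x,ẋ)=(-0.015423, -0.234721)
phase 2: p=0.2950, T=0.494, ωT=1.539551, cosh=2.438487, sinh=2.224009; start (x,ẋ)=(-0.015423, -0.234721) → end (x,ẋ)=(-0.629464, -2.723943)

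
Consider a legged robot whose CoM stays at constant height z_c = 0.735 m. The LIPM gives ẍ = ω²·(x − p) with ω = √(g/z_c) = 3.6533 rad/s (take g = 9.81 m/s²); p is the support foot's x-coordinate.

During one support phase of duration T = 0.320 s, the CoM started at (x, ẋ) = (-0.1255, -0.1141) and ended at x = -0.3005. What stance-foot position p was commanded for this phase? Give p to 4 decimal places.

p = 0.0439

ωT = 3.6533·0.320 = 1.169056; cosh(ωT) = 1.764806, sinh(ωT) = 1.454146
x(T) = p + (x₀−p)·cosh(ωT) + (ẋ₀/ω)·sinh(ωT) ⇒ p·(1 − cosh) = x(T) − x₀·cosh − (ẋ₀/ω)·sinh
numerator   = -0.3005 − (-0.1255)·1.764806 − (-0.1141/3.6533)·1.454146 = -0.033601
denominator = 1 − 1.764806 = -0.764806
p = -0.033601 / -0.764806 = 0.0439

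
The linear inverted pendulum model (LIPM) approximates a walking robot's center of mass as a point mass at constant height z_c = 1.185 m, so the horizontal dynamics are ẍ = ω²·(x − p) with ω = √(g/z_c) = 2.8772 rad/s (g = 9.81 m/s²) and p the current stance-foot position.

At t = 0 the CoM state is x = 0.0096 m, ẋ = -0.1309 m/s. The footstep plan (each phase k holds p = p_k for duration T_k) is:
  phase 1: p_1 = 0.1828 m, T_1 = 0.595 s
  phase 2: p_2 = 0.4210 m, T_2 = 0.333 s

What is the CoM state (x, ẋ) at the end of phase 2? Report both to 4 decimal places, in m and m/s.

x = -1.5186, ẋ = -5.2923

phase 1: p=0.1828, T=0.595, ωT=1.711934, cosh=2.860091, sinh=2.679574; start (x,ẋ)=(0.009600, -0.130900) → end (x,ẋ)=(-0.434477, -1.709701)
phase 2: p=0.4210, T=0.333, ωT=0.958108, cosh=1.495188, sinh=1.111570; start (x,ẋ)=(-0.434477, -1.709701) → end (x,ẋ)=(-1.518620, -5.292319)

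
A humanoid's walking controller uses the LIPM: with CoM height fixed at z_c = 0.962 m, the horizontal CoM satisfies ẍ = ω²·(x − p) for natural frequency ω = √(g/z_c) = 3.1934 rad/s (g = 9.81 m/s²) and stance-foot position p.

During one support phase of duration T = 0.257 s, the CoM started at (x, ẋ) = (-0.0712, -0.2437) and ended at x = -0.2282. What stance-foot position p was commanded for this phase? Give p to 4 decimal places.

p = 0.1734

ωT = 3.1934·0.257 = 0.820704; cosh(ωT) = 1.356110, sinh(ωT) = 0.915988
x(T) = p + (x₀−p)·cosh(ωT) + (ẋ₀/ω)·sinh(ωT) ⇒ p·(1 − cosh) = x(T) − x₀·cosh − (ẋ₀/ω)·sinh
numerator   = -0.2282 − (-0.0712)·1.356110 − (-0.2437/3.1934)·0.915988 = -0.061743
denominator = 1 − 1.356110 = -0.356110
p = -0.061743 / -0.356110 = 0.1734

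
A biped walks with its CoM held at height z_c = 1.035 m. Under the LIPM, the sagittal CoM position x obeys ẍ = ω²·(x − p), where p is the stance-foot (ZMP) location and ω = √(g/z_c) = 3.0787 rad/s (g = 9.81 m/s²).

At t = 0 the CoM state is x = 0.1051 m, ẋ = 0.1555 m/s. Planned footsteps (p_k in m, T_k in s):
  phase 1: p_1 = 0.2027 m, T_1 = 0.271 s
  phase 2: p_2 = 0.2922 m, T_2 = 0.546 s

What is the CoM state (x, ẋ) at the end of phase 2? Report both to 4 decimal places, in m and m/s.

phase 1: p=0.2027, T=0.271, ωT=0.834328, cosh=1.368716, sinh=0.934549; start (x,ẋ)=(0.105100, 0.155500) → end (x,ẋ)=(0.116316, -0.067979)
phase 2: p=0.2922, T=0.546, ωT=1.680970, cosh=2.778479, sinh=2.592285; start (x,ẋ)=(0.116316, -0.067979) → end (x,ẋ)=(-0.253729, -1.592587)

x = -0.2537, ẋ = -1.5926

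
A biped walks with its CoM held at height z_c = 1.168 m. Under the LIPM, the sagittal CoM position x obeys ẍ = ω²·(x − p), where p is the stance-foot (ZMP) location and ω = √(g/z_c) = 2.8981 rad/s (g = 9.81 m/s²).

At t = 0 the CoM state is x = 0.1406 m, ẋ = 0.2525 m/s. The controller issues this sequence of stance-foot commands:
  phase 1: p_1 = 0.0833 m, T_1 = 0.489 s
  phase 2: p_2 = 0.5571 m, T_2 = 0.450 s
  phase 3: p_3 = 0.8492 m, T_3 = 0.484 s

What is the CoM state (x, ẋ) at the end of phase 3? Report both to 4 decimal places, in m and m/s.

phase 1: p=0.0833, T=0.489, ωT=1.417171, cosh=2.183916, sinh=1.941517; start (x,ẋ)=(0.140600, 0.252500) → end (x,ẋ)=(0.377595, 0.873849)
phase 2: p=0.5571, T=0.450, ωT=1.304145, cosh=1.977971, sinh=1.706566; start (x,ẋ)=(0.377595, 0.873849) → end (x,ẋ)=(0.716617, 0.840653)
phase 3: p=0.8492, T=0.484, ωT=1.402680, cosh=2.156010, sinh=1.910074; start (x,ẋ)=(0.716617, 0.840653) → end (x,ẋ)=(1.117405, 1.078530)

x = 1.1174, ẋ = 1.0785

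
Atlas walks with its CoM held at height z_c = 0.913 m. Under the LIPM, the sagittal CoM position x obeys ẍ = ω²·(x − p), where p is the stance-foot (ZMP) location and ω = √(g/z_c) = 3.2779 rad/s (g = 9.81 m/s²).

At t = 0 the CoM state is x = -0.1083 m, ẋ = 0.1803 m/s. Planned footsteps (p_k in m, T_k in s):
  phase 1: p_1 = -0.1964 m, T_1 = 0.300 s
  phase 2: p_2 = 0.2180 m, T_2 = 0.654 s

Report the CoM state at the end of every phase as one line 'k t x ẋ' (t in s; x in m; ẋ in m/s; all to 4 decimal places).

1 0.3000 0.0011 0.6067
2 0.9540 0.0587 -0.3676

phase 1: p=-0.1964, T=0.300, ωT=0.983370, cosh=1.523750, sinh=1.149701; start (x,ẋ)=(-0.108300, 0.180300) → end (x,ẋ)=(0.001081, 0.606746)
phase 2: p=0.2180, T=0.654, ωT=2.143747, cosh=4.324278, sinh=4.207063; start (x,ẋ)=(0.001081, 0.606746) → end (x,ẋ)=(0.058720, -0.367642)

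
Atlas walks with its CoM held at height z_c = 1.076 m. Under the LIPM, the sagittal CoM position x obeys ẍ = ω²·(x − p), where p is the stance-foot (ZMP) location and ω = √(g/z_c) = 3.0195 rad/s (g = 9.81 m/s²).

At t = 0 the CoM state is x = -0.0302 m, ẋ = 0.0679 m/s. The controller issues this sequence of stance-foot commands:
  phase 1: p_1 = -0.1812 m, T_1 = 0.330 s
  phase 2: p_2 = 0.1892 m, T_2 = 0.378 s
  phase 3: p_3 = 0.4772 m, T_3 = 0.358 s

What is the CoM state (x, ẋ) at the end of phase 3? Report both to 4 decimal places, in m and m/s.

x = 0.4456, ẋ = 0.3052

phase 1: p=-0.1812, T=0.330, ωT=0.996435, cosh=1.538901, sinh=1.169708; start (x,ẋ)=(-0.030200, 0.067900) → end (x,ẋ)=(0.077477, 0.637813)
phase 2: p=0.1892, T=0.378, ωT=1.141371, cosh=1.725219, sinh=1.405839; start (x,ẋ)=(0.077477, 0.637813) → end (x,ẋ)=(0.293411, 0.626113)
phase 3: p=0.4772, T=0.358, ωT=1.080981, cosh=1.643416, sinh=1.304154; start (x,ẋ)=(0.293411, 0.626113) → end (x,ẋ)=(0.445583, 0.305224)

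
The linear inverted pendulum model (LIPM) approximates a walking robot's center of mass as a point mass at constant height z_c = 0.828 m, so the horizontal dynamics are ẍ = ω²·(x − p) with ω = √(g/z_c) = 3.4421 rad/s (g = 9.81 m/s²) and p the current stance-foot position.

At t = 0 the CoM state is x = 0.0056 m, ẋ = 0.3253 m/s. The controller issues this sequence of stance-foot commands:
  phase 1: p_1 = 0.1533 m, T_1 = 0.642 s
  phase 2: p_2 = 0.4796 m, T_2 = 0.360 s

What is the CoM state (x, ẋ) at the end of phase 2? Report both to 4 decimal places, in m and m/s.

phase 1: p=0.1533, T=0.642, ωT=2.209828, cosh=4.611935, sinh=4.502215; start (x,ẋ)=(0.005600, 0.325300) → end (x,ẋ)=(-0.102395, -0.788656)
phase 2: p=0.4796, T=0.360, ωT=1.239156, cosh=1.871163, sinh=1.581535; start (x,ẋ)=(-0.102395, -0.788656) → end (x,ẋ)=(-0.971770, -4.643970)

x = -0.9718, ẋ = -4.6440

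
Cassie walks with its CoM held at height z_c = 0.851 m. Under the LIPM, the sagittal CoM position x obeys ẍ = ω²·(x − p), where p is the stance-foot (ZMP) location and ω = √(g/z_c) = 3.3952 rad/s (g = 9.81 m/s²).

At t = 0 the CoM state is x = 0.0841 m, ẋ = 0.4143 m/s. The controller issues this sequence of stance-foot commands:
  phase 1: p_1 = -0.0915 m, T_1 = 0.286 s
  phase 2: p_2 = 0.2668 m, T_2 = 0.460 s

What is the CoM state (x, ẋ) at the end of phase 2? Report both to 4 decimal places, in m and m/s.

phase 1: p=-0.0915, T=0.286, ωT=0.971027, cosh=1.509675, sinh=1.130981; start (x,ẋ)=(0.084100, 0.414300) → end (x,ẋ)=(0.311607, 1.299746)
phase 2: p=0.2668, T=0.460, ωT=1.561792, cosh=2.488558, sinh=2.278798; start (x,ẋ)=(0.311607, 1.299746) → end (x,ẋ)=(1.250671, 3.581164)

x = 1.2507, ẋ = 3.5812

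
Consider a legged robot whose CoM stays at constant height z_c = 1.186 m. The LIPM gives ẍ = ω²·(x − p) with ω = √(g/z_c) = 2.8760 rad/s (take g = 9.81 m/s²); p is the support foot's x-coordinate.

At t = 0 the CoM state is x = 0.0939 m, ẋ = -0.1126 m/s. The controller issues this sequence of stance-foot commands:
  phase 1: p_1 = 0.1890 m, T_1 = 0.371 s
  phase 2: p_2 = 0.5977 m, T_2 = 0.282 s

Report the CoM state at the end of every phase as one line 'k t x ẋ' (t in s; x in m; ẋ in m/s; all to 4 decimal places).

phase 1: p=0.1890, T=0.371, ωT=1.066996, cosh=1.625338, sinh=1.281297; start (x,ẋ)=(0.093900, -0.112600) → end (x,ẋ)=(-0.015734, -0.533458)
phase 2: p=0.5977, T=0.282, ωT=0.811032, cosh=1.347314, sinh=0.902915; start (x,ẋ)=(-0.015734, -0.533458) → end (x,ẋ)=(-0.396267, -2.311691)

1 0.3710 -0.0157 -0.5335
2 0.6530 -0.3963 -2.3117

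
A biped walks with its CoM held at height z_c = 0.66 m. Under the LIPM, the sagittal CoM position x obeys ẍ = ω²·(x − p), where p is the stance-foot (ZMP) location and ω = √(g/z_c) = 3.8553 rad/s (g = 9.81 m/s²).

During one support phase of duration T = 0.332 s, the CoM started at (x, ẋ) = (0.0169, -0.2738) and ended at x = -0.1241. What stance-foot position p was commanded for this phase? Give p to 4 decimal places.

ωT = 3.8553·0.332 = 1.279960; cosh(ωT) = 1.937271, sinh(ωT) = 1.659223
x(T) = p + (x₀−p)·cosh(ωT) + (ẋ₀/ω)·sinh(ωT) ⇒ p·(1 − cosh) = x(T) − x₀·cosh − (ẋ₀/ω)·sinh
numerator   = -0.1241 − (0.0169)·1.937271 − (-0.2738/3.8553)·1.659223 = -0.039003
denominator = 1 − 1.937271 = -0.937271
p = -0.039003 / -0.937271 = 0.0416

p = 0.0416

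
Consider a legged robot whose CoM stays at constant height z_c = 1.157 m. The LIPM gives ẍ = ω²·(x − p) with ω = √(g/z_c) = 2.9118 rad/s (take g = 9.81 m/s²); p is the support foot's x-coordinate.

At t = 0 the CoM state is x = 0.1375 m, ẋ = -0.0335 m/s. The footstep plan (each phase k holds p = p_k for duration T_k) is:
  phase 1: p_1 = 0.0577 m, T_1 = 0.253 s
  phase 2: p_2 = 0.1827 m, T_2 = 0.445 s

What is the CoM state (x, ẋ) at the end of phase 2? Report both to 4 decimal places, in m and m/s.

phase 1: p=0.0577, T=0.253, ωT=0.736685, cosh=1.283849, sinh=0.805151; start (x,ẋ)=(0.137500, -0.033500) → end (x,ẋ)=(0.150888, 0.144077)
phase 2: p=0.1827, T=0.445, ωT=1.295751, cosh=1.963716, sinh=1.690023; start (x,ẋ)=(0.150888, 0.144077) → end (x,ẋ)=(0.203853, 0.126379)

x = 0.2039, ẋ = 0.1264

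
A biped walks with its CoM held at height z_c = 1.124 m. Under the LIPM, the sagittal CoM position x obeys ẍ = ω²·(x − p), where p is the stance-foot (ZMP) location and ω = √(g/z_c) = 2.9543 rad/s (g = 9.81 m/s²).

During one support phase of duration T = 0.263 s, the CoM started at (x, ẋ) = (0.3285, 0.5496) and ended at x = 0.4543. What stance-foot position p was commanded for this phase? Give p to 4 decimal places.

ωT = 2.9543·0.263 = 0.776981; cosh(ωT) = 1.317344, sinh(ωT) = 0.857552
x(T) = p + (x₀−p)·cosh(ωT) + (ẋ₀/ω)·sinh(ωT) ⇒ p·(1 − cosh) = x(T) − x₀·cosh − (ẋ₀/ω)·sinh
numerator   = 0.4543 − (0.3285)·1.317344 − (0.5496/2.9543)·0.857552 = -0.137981
denominator = 1 − 1.317344 = -0.317344
p = -0.137981 / -0.317344 = 0.4348

p = 0.4348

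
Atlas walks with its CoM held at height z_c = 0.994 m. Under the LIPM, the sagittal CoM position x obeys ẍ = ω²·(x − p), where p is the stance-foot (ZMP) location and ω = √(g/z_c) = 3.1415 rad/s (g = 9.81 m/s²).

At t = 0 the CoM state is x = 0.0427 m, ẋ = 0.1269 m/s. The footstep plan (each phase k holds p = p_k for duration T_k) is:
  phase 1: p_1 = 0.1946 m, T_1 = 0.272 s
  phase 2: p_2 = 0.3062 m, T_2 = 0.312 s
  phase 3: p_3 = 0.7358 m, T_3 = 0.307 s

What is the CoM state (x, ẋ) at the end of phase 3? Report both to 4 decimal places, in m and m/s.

phase 1: p=0.1946, T=0.272, ωT=0.854488, cosh=1.387836, sinh=0.962335; start (x,ẋ)=(0.042700, 0.126900) → end (x,ẋ)=(0.022661, -0.283104)
phase 2: p=0.3062, T=0.312, ωT=0.980148, cosh=1.520053, sinh=1.144798; start (x,ẋ)=(0.022661, -0.283104) → end (x,ẋ)=(-0.227961, -1.450047)
phase 3: p=0.7358, T=0.307, ωT=0.964441, cosh=1.502258, sinh=1.121062; start (x,ẋ)=(-0.227961, -1.450047) → end (x,ẋ)=(-1.229474, -5.572532)

x = -1.2295, ẋ = -5.5725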